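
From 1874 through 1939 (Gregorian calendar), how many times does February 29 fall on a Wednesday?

2

Leap years in 1874–1939: 15 of them.
Feb 29 weekday advances by 5 (mod 7) from one leap year to the next four years later (or differs when a century non-leap intervenes).
Leap-day weekdays: 1876:Tue 1880:Sun 1884:Fri 1888:Wed✓ 1892:Mon 1896:Sat 1904:Mon 1908:Sat 1912:Thu 1916:Tue 1920:Sun 1924:Fri 1928:Wed✓ 1932:Mon 1936:Sat
Wednesday: 1888, 1928 → 2.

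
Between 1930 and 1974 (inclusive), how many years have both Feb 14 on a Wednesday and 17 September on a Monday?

5

Check each year's weekday for Feb 14 and 17 September:
  1930: Fri/Wed  1931: Sat/Thu  1932: Sun/Sat  1933: Tue/Sun  1934: Wed/Mon ✓  1935: Thu/Tue  1936: Fri/Thu  1937: Sun/Fri  1938: Mon/Sat  1939: Tue/Sun  1940: Wed/Tue  1941: Fri/Wed  1942: Sat/Thu  1943: Sun/Fri  …(17 more)…  1961: Tue/Sun  1962: Wed/Mon ✓  1963: Thu/Tue  1964: Fri/Thu  1965: Sun/Fri  1966: Mon/Sat  1967: Tue/Sun  1968: Wed/Tue  1969: Fri/Wed  1970: Sat/Thu  1971: Sun/Fri  1972: Mon/Sun  1973: Wed/Mon ✓  1974: Thu/Tue
Both conditions hold in: 1934, 1945, 1951, 1962, 1973 — 5.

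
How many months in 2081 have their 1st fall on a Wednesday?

2

Check the 1st of each month of 2081: Jan 1: Wed, Feb 1: Sat, Mar 1: Sat, Apr 1: Tue, May 1: Thu, Jun 1: Sun, Jul 1: Tue, Aug 1: Fri, Sep 1: Mon, Oct 1: Wed, Nov 1: Sat, Dec 1: Mon.
Wednesday occurs in January, October — 2 months.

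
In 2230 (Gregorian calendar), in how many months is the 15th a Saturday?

Check the 15th of each month of 2230: Jan 15: Fri, Feb 15: Mon, Mar 15: Mon, Apr 15: Thu, May 15: Sat, Jun 15: Tue, Jul 15: Thu, Aug 15: Sun, Sep 15: Wed, Oct 15: Fri, Nov 15: Mon, Dec 15: Wed.
Saturday occurs in May — 1 month.

1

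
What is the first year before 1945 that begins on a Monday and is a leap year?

1940

Jan 1 advances by 2 weekdays after a leap year and by 1 after a common year.
1945: Jan 1 is Monday.
1944: Saturday (leap)
1943: Friday
1942: Thursday
1941: Wednesday
1940: Monday (leap)
1940 begins on a Monday and is a leap year.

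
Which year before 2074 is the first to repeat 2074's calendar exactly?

2063

Two years share a calendar iff Jan 1 falls on the same weekday and both are leap or both are common. 2074: Jan 1 is Monday, common year.
2073: Jan 1 Sunday, common
2072: Jan 1 Friday, leap
2071: Jan 1 Thursday, common
2070: Jan 1 Wednesday, common
2069: Jan 1 Tuesday, common
2068: Jan 1 Sunday, leap
2067: Jan 1 Saturday, common
2066: Jan 1 Friday, common
2065: Jan 1 Thursday, common
2064: Jan 1 Tuesday, leap
2063: Jan 1 Monday, common
2063 matches on both conditions.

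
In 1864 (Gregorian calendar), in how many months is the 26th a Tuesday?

Check the 26th of each month of 1864: Jan 26: Tue, Feb 26: Fri, Mar 26: Sat, Apr 26: Tue, May 26: Thu, Jun 26: Sun, Jul 26: Tue, Aug 26: Fri, Sep 26: Mon, Oct 26: Wed, Nov 26: Sat, Dec 26: Mon.
Tuesday occurs in January, April, July — 3 months.

3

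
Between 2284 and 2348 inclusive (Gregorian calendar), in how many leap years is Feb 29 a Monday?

3

Leap years in 2284–2348: 16 of them.
Feb 29 weekday advances by 5 (mod 7) from one leap year to the next four years later (or differs when a century non-leap intervenes).
Leap-day weekdays: 2284:Fri 2288:Wed 2292:Mon✓ 2296:Sat 2304:Mon✓ 2308:Sat 2312:Thu 2316:Tue 2320:Sun 2324:Fri 2328:Wed 2332:Mon✓ 2336:Sat 2340:Thu 2344:Tue 2348:Sun
Monday: 2292, 2304, 2332 → 3.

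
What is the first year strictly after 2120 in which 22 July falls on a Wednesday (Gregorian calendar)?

From one year to the next, a fixed date's weekday advances by 1, or by 2 when a Feb 29 lies between the two dates.
2120: July 22 is Monday.
2121: Tuesday (+1)
2122: Wednesday (+1)
22 July falls on a Wednesday in 2122.

2122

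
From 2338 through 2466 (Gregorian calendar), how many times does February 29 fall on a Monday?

4

Leap years in 2338–2466: 32 of them.
Feb 29 weekday advances by 5 (mod 7) from one leap year to the next four years later (or differs when a century non-leap intervenes).
Leap-day weekdays: 2340:Thu 2344:Tue 2348:Sun 2352:Fri 2356:Wed 2360:Mon✓ 2364:Sat 2368:Thu 2372:Tue 2376:Sun 2380:Fri 2384:Wed 2388:Mon✓ …(6 more)… 2416:Mon✓ 2420:Sat 2424:Thu 2428:Tue 2432:Sun 2436:Fri 2440:Wed 2444:Mon✓ 2448:Sat 2452:Thu 2456:Tue 2460:Sun 2464:Fri
Monday: 2360, 2388, 2416, 2444 → 4.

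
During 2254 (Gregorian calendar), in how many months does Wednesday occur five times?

A month of length L has five Wednesdays iff its first Wednesday is on day ≤ L−28 (so day 1–3 in a 31-day month, 1–2 in a 30-day month, day 1 in a leap February).
Checking each month of 2254: Jan starts Sun (31d); Feb starts Wed (28d); Mar starts Wed (31d) ✓; Apr starts Sat (30d); May starts Mon (31d) ✓; Jun starts Thu (30d); Jul starts Sat (31d); Aug starts Tue (31d) ✓; Sep starts Fri (30d); Oct starts Sun (31d); Nov starts Wed (30d) ✓; Dec starts Fri (31d).
Five-Wednesday months: March, May, August, November → 4.

4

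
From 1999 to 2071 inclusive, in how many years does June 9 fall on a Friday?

Track June 9's weekday year by year (advancing +1, or +2 across a Feb 29):
  1999: Wed  2000: Fri (+2) ✓  2001: Sat (+1)  2002: Sun (+1)  2003: Mon (+1)
  2004: Wed (+2)  2005: Thu (+1)  2006: Fri (+1) ✓  2007: Sat (+1)  2008: Mon (+2)
  2009: Tue (+1)  2010: Wed (+1)  2011: Thu (+1)  2012: Sat (+2)  … (45 more years) …
  2058: Sun (+1)  2059: Mon (+1)  2060: Wed (+2)  2061: Thu (+1)  2062: Fri (+1) ✓
  2063: Sat (+1)  2064: Mon (+2)  2065: Tue (+1)  2066: Wed (+1)  2067: Thu (+1)
  2068: Sat (+2)  2069: Sun (+1)  2070: Mon (+1)  2071: Tue (+1)
Friday years: 2000, 2006, 2017, 2023, 2028, 2034, 2045, 2051, 2056, 2062 — 10 in total.

10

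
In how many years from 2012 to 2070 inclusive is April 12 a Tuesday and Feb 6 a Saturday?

2

Check each year's weekday for April 12 and Feb 6:
  2012: Thu/Mon  2013: Fri/Wed  2014: Sat/Thu  2015: Sun/Fri  2016: Tue/Sat ✓  2017: Wed/Mon  2018: Thu/Tue  2019: Fri/Wed  2020: Sun/Thu  2021: Mon/Sat  2022: Tue/Sun  2023: Wed/Mon  2024: Fri/Tue  2025: Sat/Thu  …(31 more)…  2057: Thu/Tue  2058: Fri/Wed  2059: Sat/Thu  2060: Mon/Fri  2061: Tue/Sun  2062: Wed/Mon  2063: Thu/Tue  2064: Sat/Wed  2065: Sun/Fri  2066: Mon/Sat  2067: Tue/Sun  2068: Thu/Mon  2069: Fri/Wed  2070: Sat/Thu
Both conditions hold in: 2016, 2044 — 2.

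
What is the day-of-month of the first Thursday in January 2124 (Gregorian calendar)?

January 1, 2124 is a Saturday, so the first Thursday is the 6th.
The first Thursday is 6 + 0 = 6.

6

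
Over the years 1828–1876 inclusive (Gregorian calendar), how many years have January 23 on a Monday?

Track January 23's weekday year by year (advancing +1, or +2 across a Feb 29):
  1828: Wed  1829: Fri (+2)  1830: Sat (+1)  1831: Sun (+1)  1832: Mon (+1) ✓
  1833: Wed (+2)  1834: Thu (+1)  1835: Fri (+1)  1836: Sat (+1)  1837: Mon (+2) ✓
  1838: Tue (+1)  1839: Wed (+1)  1840: Thu (+1)  1841: Sat (+2)  … (21 more years) …
  1863: Fri (+1)  1864: Sat (+1)  1865: Mon (+2) ✓  1866: Tue (+1)  1867: Wed (+1)
  1868: Thu (+1)  1869: Sat (+2)  1870: Sun (+1)  1871: Mon (+1) ✓  1872: Tue (+1)
  1873: Thu (+2)  1874: Fri (+1)  1875: Sat (+1)  1876: Sun (+1)
Monday years: 1832, 1837, 1843, 1854, 1860, 1865, 1871 — 7 in total.

7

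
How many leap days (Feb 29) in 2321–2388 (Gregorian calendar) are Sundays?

Leap years in 2321–2388: 17 of them.
Feb 29 weekday advances by 5 (mod 7) from one leap year to the next four years later (or differs when a century non-leap intervenes).
Leap-day weekdays: 2324:Fri 2328:Wed 2332:Mon 2336:Sat 2340:Thu 2344:Tue 2348:Sun✓ 2352:Fri 2356:Wed 2360:Mon 2364:Sat 2368:Thu 2372:Tue 2376:Sun✓ 2380:Fri 2384:Wed 2388:Mon
Sunday: 2348, 2376 → 2.

2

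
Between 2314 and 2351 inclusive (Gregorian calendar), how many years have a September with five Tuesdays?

10

September has 30 days; it has five Tuesdays when Tuesday falls among the first (month-length − 28) days — i.e. when September 1 is one of Tuesday/Monday.
September 1 by year: 2314:Tue✓ 2315:Wed 2316:Fri 2317:Sat 2318:Sun 2319:Mon✓ 2320:Wed 2321:Thu 2322:Fri 2323:Sat 2324:Mon✓ 2325:Tue✓ 2326:Wed 2327:Thu 2328:Sat …(8 more)… 2337:Wed 2338:Thu 2339:Fri 2340:Sun 2341:Mon✓ 2342:Tue✓ 2343:Wed 2344:Fri 2345:Sat 2346:Sun 2347:Mon✓ 2348:Wed 2349:Thu 2350:Fri 2351:Sat
Years with five Tuesdays: 2314, 2319, 2324, 2325, 2330, 2331, 2336, 2341, 2342, 2347 → 10.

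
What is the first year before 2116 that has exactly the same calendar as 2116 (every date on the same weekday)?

2076

Two years share a calendar iff Jan 1 falls on the same weekday and both are leap or both are common. 2116: Jan 1 is Wednesday, leap year.
2115: Jan 1 Tuesday, common
2114: Jan 1 Monday, common
2113: Jan 1 Sunday, common
2112: Jan 1 Friday, leap
2111: Jan 1 Thursday, common
2110: Jan 1 Wednesday, common
2109: Jan 1 Tuesday, common
2108: Jan 1 Sunday, leap
2107: Jan 1 Saturday, common
2106: Jan 1 Friday, common
2105: Jan 1 Thursday, common
2104: Jan 1 Tuesday, leap
2103: Jan 1 Monday, common
2102: Jan 1 Sunday, common
2101: Jan 1 Saturday, common
2100: Jan 1 Friday, common
2099: Jan 1 Thursday, common
2098: Jan 1 Wednesday, common
2097: Jan 1 Tuesday, common
2096: Jan 1 Sunday, leap
2095: Jan 1 Saturday, common
2094: Jan 1 Friday, common
2093: Jan 1 Thursday, common
2092: Jan 1 Tuesday, leap
2091: Jan 1 Monday, common
2090: Jan 1 Sunday, common
2089: Jan 1 Saturday, common
2088: Jan 1 Thursday, leap
2087: Jan 1 Wednesday, common
2086: Jan 1 Tuesday, common
2085: Jan 1 Monday, common
2084: Jan 1 Saturday, leap
2083: Jan 1 Friday, common
2082: Jan 1 Thursday, common
2081: Jan 1 Wednesday, common
2080: Jan 1 Monday, leap
2079: Jan 1 Sunday, common
2078: Jan 1 Saturday, common
2077: Jan 1 Friday, common
2076: Jan 1 Wednesday, leap
2076 matches on both conditions.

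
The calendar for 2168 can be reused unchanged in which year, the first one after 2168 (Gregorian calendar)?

Two years share a calendar iff Jan 1 falls on the same weekday and both are leap or both are common. 2168: Jan 1 is Friday, leap year.
2169: Jan 1 Sunday, common
2170: Jan 1 Monday, common
2171: Jan 1 Tuesday, common
2172: Jan 1 Wednesday, leap
2173: Jan 1 Friday, common
2174: Jan 1 Saturday, common
2175: Jan 1 Sunday, common
2176: Jan 1 Monday, leap
2177: Jan 1 Wednesday, common
2178: Jan 1 Thursday, common
2179: Jan 1 Friday, common
2180: Jan 1 Saturday, leap
2181: Jan 1 Monday, common
2182: Jan 1 Tuesday, common
2183: Jan 1 Wednesday, common
2184: Jan 1 Thursday, leap
2185: Jan 1 Saturday, common
2186: Jan 1 Sunday, common
2187: Jan 1 Monday, common
2188: Jan 1 Tuesday, leap
2189: Jan 1 Thursday, common
2190: Jan 1 Friday, common
2191: Jan 1 Saturday, common
2192: Jan 1 Sunday, leap
2193: Jan 1 Tuesday, common
2194: Jan 1 Wednesday, common
2195: Jan 1 Thursday, common
2196: Jan 1 Friday, leap
2196 matches on both conditions.

2196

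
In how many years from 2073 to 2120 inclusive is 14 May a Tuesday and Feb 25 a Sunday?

2

Check each year's weekday for 14 May and Feb 25:
  2073: Sun/Sat  2074: Mon/Sun  2075: Tue/Mon  2076: Thu/Tue  2077: Fri/Thu  2078: Sat/Fri  2079: Sun/Sat  2080: Tue/Sun ✓  2081: Wed/Tue  2082: Thu/Wed  2083: Fri/Thu  2084: Sun/Fri  2085: Mon/Sun  2086: Tue/Mon  …(20 more)…  2107: Sat/Fri  2108: Mon/Sat  2109: Tue/Mon  2110: Wed/Tue  2111: Thu/Wed  2112: Sat/Thu  2113: Sun/Sat  2114: Mon/Sun  2115: Tue/Mon  2116: Thu/Tue  2117: Fri/Thu  2118: Sat/Fri  2119: Sun/Sat  2120: Tue/Sun ✓
Both conditions hold in: 2080, 2120 — 2.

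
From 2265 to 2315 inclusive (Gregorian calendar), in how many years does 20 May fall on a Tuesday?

6

Track 20 May's weekday year by year (advancing +1, or +2 across a Feb 29):
  2265: Sat  2266: Sun (+1)  2267: Mon (+1)  2268: Wed (+2)  2269: Thu (+1)
  2270: Fri (+1)  2271: Sat (+1)  2272: Mon (+2)  2273: Tue (+1) ✓  2274: Wed (+1)
  2275: Thu (+1)  2276: Sat (+2)  2277: Sun (+1)  2278: Mon (+1)  … (23 more years) …
  2302: Tue (+1) ✓  2303: Wed (+1)  2304: Fri (+2)  2305: Sat (+1)  2306: Sun (+1)
  2307: Mon (+1)  2308: Wed (+2)  2309: Thu (+1)  2310: Fri (+1)  2311: Sat (+1)
  2312: Mon (+2)  2313: Tue (+1) ✓  2314: Wed (+1)  2315: Thu (+1)
Tuesday years: 2273, 2279, 2284, 2290, 2302, 2313 — 6 in total.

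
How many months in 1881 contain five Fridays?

4

A month of length L has five Fridays iff its first Friday is on day ≤ L−28 (so day 1–3 in a 31-day month, 1–2 in a 30-day month, day 1 in a leap February).
Checking each month of 1881: Jan starts Sat (31d); Feb starts Tue (28d); Mar starts Tue (31d); Apr starts Fri (30d) ✓; May starts Sun (31d); Jun starts Wed (30d); Jul starts Fri (31d) ✓; Aug starts Mon (31d); Sep starts Thu (30d) ✓; Oct starts Sat (31d); Nov starts Tue (30d); Dec starts Thu (31d) ✓.
Five-Friday months: April, July, September, December → 4.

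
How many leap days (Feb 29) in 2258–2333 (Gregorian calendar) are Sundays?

2

Leap years in 2258–2333: 18 of them.
Feb 29 weekday advances by 5 (mod 7) from one leap year to the next four years later (or differs when a century non-leap intervenes).
Leap-day weekdays: 2260:Wed 2264:Mon 2268:Sat 2272:Thu 2276:Tue 2280:Sun✓ 2284:Fri 2288:Wed 2292:Mon 2296:Sat 2304:Mon 2308:Sat 2312:Thu 2316:Tue 2320:Sun✓ 2324:Fri 2328:Wed 2332:Mon
Sunday: 2280, 2320 → 2.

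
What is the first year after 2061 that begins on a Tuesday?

2064

Jan 1 advances by 2 weekdays after a leap year and by 1 after a common year.
2061: Jan 1 is Saturday.
2062: Sunday
2063: Monday
2064: Tuesday (leap)
2064 begins on a Tuesday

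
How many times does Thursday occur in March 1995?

5

March 1995 has 31 days and begins on Wednesday.
The first Thursday is March 2.
Thursdays fall on 2, 9, 16, 23, 30 — that's 5.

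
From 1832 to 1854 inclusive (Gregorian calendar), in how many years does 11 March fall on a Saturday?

4

Track 11 March's weekday year by year (advancing +1, or +2 across a Feb 29):
  1832: Sun  1833: Mon (+1)  1834: Tue (+1)  1835: Wed (+1)  1836: Fri (+2)
  1837: Sat (+1) ✓  1838: Sun (+1)  1839: Mon (+1)  1840: Wed (+2)  1841: Thu (+1)
  1842: Fri (+1)  1843: Sat (+1) ✓  1844: Mon (+2)  1845: Tue (+1)  1846: Wed (+1)
  1847: Thu (+1)  1848: Sat (+2) ✓  1849: Sun (+1)  1850: Mon (+1)  1851: Tue (+1)
  1852: Thu (+2)  1853: Fri (+1)  1854: Sat (+1) ✓
Saturday years: 1837, 1843, 1848, 1854 — 4 in total.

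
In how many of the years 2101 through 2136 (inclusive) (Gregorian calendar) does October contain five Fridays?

15

October has 31 days; it has five Fridays when Friday falls among the first (month-length − 28) days — i.e. when October 1 is one of Friday/Thursday/Wednesday.
October 1 by year: 2101:Sat 2102:Sun 2103:Mon 2104:Wed✓ 2105:Thu✓ 2106:Fri✓ 2107:Sat 2108:Mon 2109:Tue 2110:Wed✓ 2111:Thu✓ 2112:Sat 2113:Sun 2114:Mon 2115:Tue …(6 more)… 2122:Thu✓ 2123:Fri✓ 2124:Sun 2125:Mon 2126:Tue 2127:Wed✓ 2128:Fri✓ 2129:Sat 2130:Sun 2131:Mon 2132:Wed✓ 2133:Thu✓ 2134:Fri✓ 2135:Sat 2136:Mon
Years with five Fridays: 2104, 2105, 2106, 2110, 2111, 2116, 2117, 2121, 2122, 2123, 2127, 2128, 2132, 2133, 2134 → 15.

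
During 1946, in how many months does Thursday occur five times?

A month of length L has five Thursdays iff its first Thursday is on day ≤ L−28 (so day 1–3 in a 31-day month, 1–2 in a 30-day month, day 1 in a leap February).
Checking each month of 1946: Jan starts Tue (31d) ✓; Feb starts Fri (28d); Mar starts Fri (31d); Apr starts Mon (30d); May starts Wed (31d) ✓; Jun starts Sat (30d); Jul starts Mon (31d); Aug starts Thu (31d) ✓; Sep starts Sun (30d); Oct starts Tue (31d) ✓; Nov starts Fri (30d); Dec starts Sun (31d).
Five-Thursday months: January, May, August, October → 4.

4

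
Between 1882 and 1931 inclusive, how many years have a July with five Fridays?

July has 31 days; it has five Fridays when Friday falls among the first (month-length − 28) days — i.e. when July 1 is one of Friday/Thursday/Wednesday.
July 1 by year: 1882:Sat 1883:Sun 1884:Tue 1885:Wed✓ 1886:Thu✓ 1887:Fri✓ 1888:Sun 1889:Mon 1890:Tue 1891:Wed✓ 1892:Fri✓ 1893:Sat 1894:Sun 1895:Mon 1896:Wed✓ …(20 more)… 1917:Sun 1918:Mon 1919:Tue 1920:Thu✓ 1921:Fri✓ 1922:Sat 1923:Sun 1924:Tue 1925:Wed✓ 1926:Thu✓ 1927:Fri✓ 1928:Sun 1929:Mon 1930:Tue 1931:Wed✓
Years with five Fridays: 1885, 1886, 1887, 1891, 1892, 1896, 1897, 1898, 1903, 1904, 1908, 1909, 1910, 1914, 1915, 1920, 1921, 1925, 1926, 1927, 1931 → 21.

21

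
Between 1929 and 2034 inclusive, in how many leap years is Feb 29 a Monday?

4

Leap years in 1929–2034: 26 of them.
Feb 29 weekday advances by 5 (mod 7) from one leap year to the next four years later (or differs when a century non-leap intervenes).
Leap-day weekdays: 1932:Mon✓ 1936:Sat 1940:Thu 1944:Tue 1948:Sun 1952:Fri 1956:Wed 1960:Mon✓ 1964:Sat 1968:Thu 1972:Tue 1976:Sun 1980:Fri 1984:Wed 1988:Mon✓ 1992:Sat 1996:Thu 2000:Tue 2004:Sun 2008:Fri 2012:Wed 2016:Mon✓ 2020:Sat 2024:Thu 2028:Tue 2032:Sun
Monday: 1932, 1960, 1988, 2016 → 4.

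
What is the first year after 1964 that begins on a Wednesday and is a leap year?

1992

Jan 1 advances by 2 weekdays after a leap year and by 1 after a common year.
1964: Jan 1 is Wednesday (leap).
1965: Friday
1966: Saturday
1967: Sunday
1968: Monday (leap)
1969: Wednesday
1970: Thursday
1971: Friday
1972: Saturday (leap)
1973: Monday
1974: Tuesday
1975: Wednesday
1976: Thursday (leap)
1977: Saturday
1978: Sunday
1979: Monday
1980: Tuesday (leap)
1981: Thursday
1982: Friday
1983: Saturday
1984: Sunday (leap)
1985: Tuesday
1986: Wednesday
1987: Thursday
1988: Friday (leap)
1989: Sunday
1990: Monday
1991: Tuesday
1992: Wednesday (leap)
1992 begins on a Wednesday and is a leap year.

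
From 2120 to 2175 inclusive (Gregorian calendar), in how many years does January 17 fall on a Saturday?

Track January 17's weekday year by year (advancing +1, or +2 across a Feb 29):
  2120: Wed  2121: Fri (+2)  2122: Sat (+1) ✓  2123: Sun (+1)  2124: Mon (+1)
  2125: Wed (+2)  2126: Thu (+1)  2127: Fri (+1)  2128: Sat (+1) ✓  2129: Mon (+2)
  2130: Tue (+1)  2131: Wed (+1)  2132: Thu (+1)  2133: Sat (+2) ✓  … (28 more years) …
  2162: Sun (+1)  2163: Mon (+1)  2164: Tue (+1)  2165: Thu (+2)  2166: Fri (+1)
  2167: Sat (+1) ✓  2168: Sun (+1)  2169: Tue (+2)  2170: Wed (+1)  2171: Thu (+1)
  2172: Fri (+1)  2173: Sun (+2)  2174: Mon (+1)  2175: Tue (+1)
Saturday years: 2122, 2128, 2133, 2139, 2150, 2156, 2161, 2167 — 8 in total.

8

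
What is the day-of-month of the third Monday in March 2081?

March 1, 2081 is a Saturday, so the first Monday is the 3rd.
The third Monday is 3 + 14 = 17.

17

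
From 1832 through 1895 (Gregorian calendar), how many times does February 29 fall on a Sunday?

Leap years in 1832–1895: 16 of them.
Feb 29 weekday advances by 5 (mod 7) from one leap year to the next four years later (or differs when a century non-leap intervenes).
Leap-day weekdays: 1832:Wed 1836:Mon 1840:Sat 1844:Thu 1848:Tue 1852:Sun✓ 1856:Fri 1860:Wed 1864:Mon 1868:Sat 1872:Thu 1876:Tue 1880:Sun✓ 1884:Fri 1888:Wed 1892:Mon
Sunday: 1852, 1880 → 2.

2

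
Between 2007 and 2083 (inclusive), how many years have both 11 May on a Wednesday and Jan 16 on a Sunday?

8

Check each year's weekday for 11 May and Jan 16:
  2007: Fri/Tue  2008: Sun/Wed  2009: Mon/Fri  2010: Tue/Sat  2011: Wed/Sun ✓  2012: Fri/Mon  2013: Sat/Wed  2014: Sun/Thu  2015: Mon/Fri  2016: Wed/Sat  2017: Thu/Mon  2018: Fri/Tue  2019: Sat/Wed  2020: Mon/Thu  …(49 more)…  2070: Sun/Thu  2071: Mon/Fri  2072: Wed/Sat  2073: Thu/Mon  2074: Fri/Tue  2075: Sat/Wed  2076: Mon/Thu  2077: Tue/Sat  2078: Wed/Sun ✓  2079: Thu/Mon  2080: Sat/Tue  2081: Sun/Thu  2082: Mon/Fri  2083: Tue/Sat
Both conditions hold in: 2011, 2022, 2033, 2039, 2050, 2061, 2067, 2078 — 8.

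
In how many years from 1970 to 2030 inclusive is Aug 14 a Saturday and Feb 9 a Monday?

Check each year's weekday for Aug 14 and Feb 9:
  1970: Fri/Mon  1971: Sat/Tue  1972: Mon/Wed  1973: Tue/Fri  1974: Wed/Sat  1975: Thu/Sun  1976: Sat/Mon ✓  1977: Sun/Wed  1978: Mon/Thu  1979: Tue/Fri  1980: Thu/Sat  1981: Fri/Mon  1982: Sat/Tue  1983: Sun/Wed  …(33 more)…  2017: Mon/Thu  2018: Tue/Fri  2019: Wed/Sat  2020: Fri/Sun  2021: Sat/Tue  2022: Sun/Wed  2023: Mon/Thu  2024: Wed/Fri  2025: Thu/Sun  2026: Fri/Mon  2027: Sat/Tue  2028: Mon/Wed  2029: Tue/Fri  2030: Wed/Sat
Both conditions hold in: 1976, 2004 — 2.

2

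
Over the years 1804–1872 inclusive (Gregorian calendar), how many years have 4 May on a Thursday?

10

Track 4 May's weekday year by year (advancing +1, or +2 across a Feb 29):
  1804: Fri  1805: Sat (+1)  1806: Sun (+1)  1807: Mon (+1)  1808: Wed (+2)
  1809: Thu (+1) ✓  1810: Fri (+1)  1811: Sat (+1)  1812: Mon (+2)  1813: Tue (+1)
  1814: Wed (+1)  1815: Thu (+1) ✓  1816: Sat (+2)  1817: Sun (+1)  … (41 more years) …
  1859: Wed (+1)  1860: Fri (+2)  1861: Sat (+1)  1862: Sun (+1)  1863: Mon (+1)
  1864: Wed (+2)  1865: Thu (+1) ✓  1866: Fri (+1)  1867: Sat (+1)  1868: Mon (+2)
  1869: Tue (+1)  1870: Wed (+1)  1871: Thu (+1) ✓  1872: Sat (+2)
Thursday years: 1809, 1815, 1820, 1826, 1837, 1843, 1848, 1854, 1865, 1871 — 10 in total.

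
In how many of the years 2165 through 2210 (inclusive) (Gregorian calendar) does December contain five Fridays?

18

December has 31 days; it has five Fridays when Friday falls among the first (month-length − 28) days — i.e. when December 1 is one of Friday/Thursday/Wednesday.
December 1 by year: 2165:Sun 2166:Mon 2167:Tue 2168:Thu✓ 2169:Fri✓ 2170:Sat 2171:Sun 2172:Tue 2173:Wed✓ 2174:Thu✓ 2175:Fri✓ 2176:Sun 2177:Mon 2178:Tue 2179:Wed✓ …(16 more)… 2196:Thu✓ 2197:Fri✓ 2198:Sat 2199:Sun 2200:Mon 2201:Tue 2202:Wed✓ 2203:Thu✓ 2204:Sat 2205:Sun 2206:Mon 2207:Tue 2208:Thu✓ 2209:Fri✓ 2210:Sat
Years with five Fridays: 2168, 2169, 2173, 2174, 2175, 2179, 2180, 2184, 2185, 2186, 2190, 2191, 2196, 2197, 2202, 2203, 2208, 2209 → 18.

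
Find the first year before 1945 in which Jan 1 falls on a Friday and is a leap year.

Jan 1 advances by 2 weekdays after a leap year and by 1 after a common year.
1945: Jan 1 is Monday.
1944: Saturday (leap)
1943: Friday
1942: Thursday
1941: Wednesday
1940: Monday (leap)
1939: Sunday
1938: Saturday
1937: Friday
1936: Wednesday (leap)
1935: Tuesday
1934: Monday
1933: Sunday
1932: Friday (leap)
1932 begins on a Friday and is a leap year.

1932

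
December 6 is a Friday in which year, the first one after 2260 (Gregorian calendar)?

2261

From one year to the next, a fixed date's weekday advances by 1, or by 2 when a Feb 29 lies between the two dates.
2260: December 6 is Thursday.
2261: Friday (+1)
December 6 falls on a Friday in 2261.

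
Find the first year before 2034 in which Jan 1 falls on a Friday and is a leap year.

2016

Jan 1 advances by 2 weekdays after a leap year and by 1 after a common year.
2034: Jan 1 is Sunday.
2033: Saturday
2032: Thursday (leap)
2031: Wednesday
2030: Tuesday
2029: Monday
2028: Saturday (leap)
2027: Friday
2026: Thursday
2025: Wednesday
2024: Monday (leap)
2023: Sunday
2022: Saturday
2021: Friday
2020: Wednesday (leap)
2019: Tuesday
2018: Monday
2017: Sunday
2016: Friday (leap)
2016 begins on a Friday and is a leap year.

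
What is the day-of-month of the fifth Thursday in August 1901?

August 1, 1901 is a Thursday, so the first Thursday is the 1st.
The fifth Thursday is 1 + 28 = 29.

29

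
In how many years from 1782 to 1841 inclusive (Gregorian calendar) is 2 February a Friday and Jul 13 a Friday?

6

Check each year's weekday for 2 February and Jul 13:
  1782: Sat/Sat  1783: Sun/Sun  1784: Mon/Tue  1785: Wed/Wed  1786: Thu/Thu  1787: Fri/Fri ✓  1788: Sat/Sun  1789: Mon/Mon  1790: Tue/Tue  1791: Wed/Wed  1792: Thu/Fri  1793: Sat/Sat  1794: Sun/Sun  1795: Mon/Mon  …(32 more)…  1828: Sat/Sun  1829: Mon/Mon  1830: Tue/Tue  1831: Wed/Wed  1832: Thu/Fri  1833: Sat/Sat  1834: Sun/Sun  1835: Mon/Mon  1836: Tue/Wed  1837: Thu/Thu  1838: Fri/Fri ✓  1839: Sat/Sat  1840: Sun/Mon  1841: Tue/Tue
Both conditions hold in: 1787, 1798, 1810, 1821, 1827, 1838 — 6.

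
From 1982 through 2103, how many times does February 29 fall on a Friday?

4

Leap years in 1982–2103: 29 of them.
Feb 29 weekday advances by 5 (mod 7) from one leap year to the next four years later (or differs when a century non-leap intervenes).
Leap-day weekdays: 1984:Wed 1988:Mon 1992:Sat 1996:Thu 2000:Tue 2004:Sun 2008:Fri✓ 2012:Wed 2016:Mon 2020:Sat 2024:Thu 2028:Tue 2032:Sun …(3 more)… 2048:Sat 2052:Thu 2056:Tue 2060:Sun 2064:Fri✓ 2068:Wed 2072:Mon 2076:Sat 2080:Thu 2084:Tue 2088:Sun 2092:Fri✓ 2096:Wed
Friday: 2008, 2036, 2064, 2092 → 4.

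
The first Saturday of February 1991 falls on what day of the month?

February 1, 1991 is a Friday, so the first Saturday is the 2nd.
The first Saturday is 2 + 0 = 2.

2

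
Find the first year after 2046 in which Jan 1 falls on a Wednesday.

2048

Jan 1 advances by 2 weekdays after a leap year and by 1 after a common year.
2046: Jan 1 is Monday.
2047: Tuesday
2048: Wednesday (leap)
2048 begins on a Wednesday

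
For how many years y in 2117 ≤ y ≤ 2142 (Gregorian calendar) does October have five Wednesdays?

October has 31 days; it has five Wednesdays when Wednesday falls among the first (month-length − 28) days — i.e. when October 1 is one of Wednesday/Tuesday/Monday.
October 1 by year: 2117:Fri 2118:Sat 2119:Sun 2120:Tue✓ 2121:Wed✓ 2122:Thu 2123:Fri 2124:Sun 2125:Mon✓ 2126:Tue✓ 2127:Wed✓ 2128:Fri 2129:Sat 2130:Sun 2131:Mon✓ 2132:Wed✓ 2133:Thu 2134:Fri 2135:Sat 2136:Mon✓ 2137:Tue✓ 2138:Wed✓ 2139:Thu 2140:Sat 2141:Sun 2142:Mon✓
Years with five Wednesdays: 2120, 2121, 2125, 2126, 2127, 2131, 2132, 2136, 2137, 2138, 2142 → 11.

11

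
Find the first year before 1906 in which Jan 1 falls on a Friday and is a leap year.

Jan 1 advances by 2 weekdays after a leap year and by 1 after a common year.
1906: Jan 1 is Monday.
1905: Sunday
1904: Friday (leap)
1904 begins on a Friday and is a leap year.

1904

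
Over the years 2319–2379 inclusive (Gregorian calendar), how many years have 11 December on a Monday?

9

Track 11 December's weekday year by year (advancing +1, or +2 across a Feb 29):
  2319: Thu  2320: Sat (+2)  2321: Sun (+1)  2322: Mon (+1) ✓  2323: Tue (+1)
  2324: Thu (+2)  2325: Fri (+1)  2326: Sat (+1)  2327: Sun (+1)  2328: Tue (+2)
  2329: Wed (+1)  2330: Thu (+1)  2331: Fri (+1)  2332: Sun (+2)  … (33 more years) …
  2366: Sun (+1)  2367: Mon (+1) ✓  2368: Wed (+2)  2369: Thu (+1)  2370: Fri (+1)
  2371: Sat (+1)  2372: Mon (+2) ✓  2373: Tue (+1)  2374: Wed (+1)  2375: Thu (+1)
  2376: Sat (+2)  2377: Sun (+1)  2378: Mon (+1) ✓  2379: Tue (+1)
Monday years: 2322, 2333, 2339, 2344, 2350, 2361, 2367, 2372, 2378 — 9 in total.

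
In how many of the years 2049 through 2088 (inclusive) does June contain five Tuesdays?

12

June has 30 days; it has five Tuesdays when Tuesday falls among the first (month-length − 28) days — i.e. when June 1 is one of Tuesday/Monday.
June 1 by year: 2049:Tue✓ 2050:Wed 2051:Thu 2052:Sat 2053:Sun 2054:Mon✓ 2055:Tue✓ 2056:Thu 2057:Fri 2058:Sat 2059:Sun 2060:Tue✓ 2061:Wed 2062:Thu 2063:Fri …(10 more)… 2074:Fri 2075:Sat 2076:Mon✓ 2077:Tue✓ 2078:Wed 2079:Thu 2080:Sat 2081:Sun 2082:Mon✓ 2083:Tue✓ 2084:Thu 2085:Fri 2086:Sat 2087:Sun 2088:Tue✓
Years with five Tuesdays: 2049, 2054, 2055, 2060, 2065, 2066, 2071, 2076, 2077, 2082, 2083, 2088 → 12.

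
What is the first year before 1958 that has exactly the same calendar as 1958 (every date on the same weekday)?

1947

Two years share a calendar iff Jan 1 falls on the same weekday and both are leap or both are common. 1958: Jan 1 is Wednesday, common year.
1957: Jan 1 Tuesday, common
1956: Jan 1 Sunday, leap
1955: Jan 1 Saturday, common
1954: Jan 1 Friday, common
1953: Jan 1 Thursday, common
1952: Jan 1 Tuesday, leap
1951: Jan 1 Monday, common
1950: Jan 1 Sunday, common
1949: Jan 1 Saturday, common
1948: Jan 1 Thursday, leap
1947: Jan 1 Wednesday, common
1947 matches on both conditions.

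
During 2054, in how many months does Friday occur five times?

4

A month of length L has five Fridays iff its first Friday is on day ≤ L−28 (so day 1–3 in a 31-day month, 1–2 in a 30-day month, day 1 in a leap February).
Checking each month of 2054: Jan starts Thu (31d) ✓; Feb starts Sun (28d); Mar starts Sun (31d); Apr starts Wed (30d); May starts Fri (31d) ✓; Jun starts Mon (30d); Jul starts Wed (31d) ✓; Aug starts Sat (31d); Sep starts Tue (30d); Oct starts Thu (31d) ✓; Nov starts Sun (30d); Dec starts Tue (31d).
Five-Friday months: January, May, July, October → 4.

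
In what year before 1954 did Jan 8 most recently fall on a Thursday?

1953

From one year to the next, a fixed date's weekday advances by 1, or by 2 when a Feb 29 lies between the two dates.
1954: January 8 is Friday.
1953: Thursday (−1)
Jan 8 falls on a Thursday in 1953.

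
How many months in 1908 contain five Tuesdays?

4

A month of length L has five Tuesdays iff its first Tuesday is on day ≤ L−28 (so day 1–3 in a 31-day month, 1–2 in a 30-day month, day 1 in a leap February).
Checking each month of 1908: Jan starts Wed (31d); Feb starts Sat (29d); Mar starts Sun (31d) ✓; Apr starts Wed (30d); May starts Fri (31d); Jun starts Mon (30d) ✓; Jul starts Wed (31d); Aug starts Sat (31d); Sep starts Tue (30d) ✓; Oct starts Thu (31d); Nov starts Sun (30d); Dec starts Tue (31d) ✓.
Five-Tuesday months: March, June, September, December → 4.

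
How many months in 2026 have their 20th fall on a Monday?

Check the 20th of each month of 2026: Jan 20: Tue, Feb 20: Fri, Mar 20: Fri, Apr 20: Mon, May 20: Wed, Jun 20: Sat, Jul 20: Mon, Aug 20: Thu, Sep 20: Sun, Oct 20: Tue, Nov 20: Fri, Dec 20: Sun.
Monday occurs in April, July — 2 months.

2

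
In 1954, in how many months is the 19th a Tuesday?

2

Check the 19th of each month of 1954: Jan 19: Tue, Feb 19: Fri, Mar 19: Fri, Apr 19: Mon, May 19: Wed, Jun 19: Sat, Jul 19: Mon, Aug 19: Thu, Sep 19: Sun, Oct 19: Tue, Nov 19: Fri, Dec 19: Sun.
Tuesday occurs in January, October — 2 months.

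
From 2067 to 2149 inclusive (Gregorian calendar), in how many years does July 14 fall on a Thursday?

Track July 14's weekday year by year (advancing +1, or +2 across a Feb 29):
  2067: Thu ✓  2068: Sat (+2)  2069: Sun (+1)  2070: Mon (+1)  2071: Tue (+1)
  2072: Thu (+2) ✓  2073: Fri (+1)  2074: Sat (+1)  2075: Sun (+1)  2076: Tue (+2)
  2077: Wed (+1)  2078: Thu (+1) ✓  2079: Fri (+1)  2080: Sun (+2)  … (55 more years) …
  2136: Sat (+2)  2137: Sun (+1)  2138: Mon (+1)  2139: Tue (+1)  2140: Thu (+2) ✓
  2141: Fri (+1)  2142: Sat (+1)  2143: Sun (+1)  2144: Tue (+2)  2145: Wed (+1)
  2146: Thu (+1) ✓  2147: Fri (+1)  2148: Sun (+2)  2149: Mon (+1)
Thursday years: 2067, 2072, 2078, 2089, 2095, 2101, 2107, 2112, 2118, 2129, 2135, 2140, 2146 — 13 in total.

13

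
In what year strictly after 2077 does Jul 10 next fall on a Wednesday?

2080

From one year to the next, a fixed date's weekday advances by 1, or by 2 when a Feb 29 lies between the two dates.
2077: July 10 is Saturday.
2078: Sunday (+1)
2079: Monday (+1)
2080: Wednesday (+2)
Jul 10 falls on a Wednesday in 2080.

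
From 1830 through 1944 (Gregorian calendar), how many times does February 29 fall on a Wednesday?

4

Leap years in 1830–1944: 28 of them.
Feb 29 weekday advances by 5 (mod 7) from one leap year to the next four years later (or differs when a century non-leap intervenes).
Leap-day weekdays: 1832:Wed✓ 1836:Mon 1840:Sat 1844:Thu 1848:Tue 1852:Sun 1856:Fri 1860:Wed✓ 1864:Mon 1868:Sat 1872:Thu 1876:Tue 1880:Sun 1884:Fri 1888:Wed✓ 1892:Mon 1896:Sat 1904:Mon 1908:Sat 1912:Thu 1916:Tue 1920:Sun 1924:Fri 1928:Wed✓ 1932:Mon 1936:Sat 1940:Thu 1944:Tue
Wednesday: 1832, 1860, 1888, 1928 → 4.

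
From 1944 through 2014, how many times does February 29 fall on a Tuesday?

Leap years in 1944–2014: 18 of them.
Feb 29 weekday advances by 5 (mod 7) from one leap year to the next four years later (or differs when a century non-leap intervenes).
Leap-day weekdays: 1944:Tue✓ 1948:Sun 1952:Fri 1956:Wed 1960:Mon 1964:Sat 1968:Thu 1972:Tue✓ 1976:Sun 1980:Fri 1984:Wed 1988:Mon 1992:Sat 1996:Thu 2000:Tue✓ 2004:Sun 2008:Fri 2012:Wed
Tuesday: 1944, 1972, 2000 → 3.

3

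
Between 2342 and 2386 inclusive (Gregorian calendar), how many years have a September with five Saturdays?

September has 30 days; it has five Saturdays when Saturday falls among the first (month-length − 28) days — i.e. when September 1 is one of Saturday/Friday.
September 1 by year: 2342:Tue 2343:Wed 2344:Fri✓ 2345:Sat✓ 2346:Sun 2347:Mon 2348:Wed 2349:Thu 2350:Fri✓ 2351:Sat✓ 2352:Mon 2353:Tue 2354:Wed 2355:Thu 2356:Sat✓ …(15 more)… 2372:Fri✓ 2373:Sat✓ 2374:Sun 2375:Mon 2376:Wed 2377:Thu 2378:Fri✓ 2379:Sat✓ 2380:Mon 2381:Tue 2382:Wed 2383:Thu 2384:Sat✓ 2385:Sun 2386:Mon
Years with five Saturdays: 2344, 2345, 2350, 2351, 2356, 2361, 2362, 2367, 2372, 2373, 2378, 2379, 2384 → 13.

13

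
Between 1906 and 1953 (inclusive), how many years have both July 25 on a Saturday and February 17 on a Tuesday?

Check each year's weekday for July 25 and February 17:
  1906: Wed/Sat  1907: Thu/Sun  1908: Sat/Mon  1909: Sun/Wed  1910: Mon/Thu  1911: Tue/Fri  1912: Thu/Sat  1913: Fri/Mon  1914: Sat/Tue ✓  1915: Sun/Wed  1916: Tue/Thu  1917: Wed/Sat  1918: Thu/Sun  1919: Fri/Mon  …(20 more)…  1940: Thu/Sat  1941: Fri/Mon  1942: Sat/Tue ✓  1943: Sun/Wed  1944: Tue/Thu  1945: Wed/Sat  1946: Thu/Sun  1947: Fri/Mon  1948: Sun/Tue  1949: Mon/Thu  1950: Tue/Fri  1951: Wed/Sat  1952: Fri/Sun  1953: Sat/Tue ✓
Both conditions hold in: 1914, 1925, 1931, 1942, 1953 — 5.

5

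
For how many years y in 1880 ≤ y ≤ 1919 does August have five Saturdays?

August has 31 days; it has five Saturdays when Saturday falls among the first (month-length − 28) days — i.e. when August 1 is one of Saturday/Friday/Thursday.
August 1 by year: 1880:Sun 1881:Mon 1882:Tue 1883:Wed 1884:Fri✓ 1885:Sat✓ 1886:Sun 1887:Mon 1888:Wed 1889:Thu✓ 1890:Fri✓ 1891:Sat✓ 1892:Mon 1893:Tue 1894:Wed …(10 more)… 1905:Tue 1906:Wed 1907:Thu✓ 1908:Sat✓ 1909:Sun 1910:Mon 1911:Tue 1912:Thu✓ 1913:Fri✓ 1914:Sat✓ 1915:Sun 1916:Tue 1917:Wed 1918:Thu✓ 1919:Fri✓
Years with five Saturdays: 1884, 1885, 1889, 1890, 1891, 1895, 1896, 1901, 1902, 1903, 1907, 1908, 1912, 1913, 1914, 1918, 1919 → 17.

17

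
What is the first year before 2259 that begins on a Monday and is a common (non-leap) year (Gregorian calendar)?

Jan 1 advances by 2 weekdays after a leap year and by 1 after a common year.
2259: Jan 1 is Saturday.
2258: Friday
2257: Thursday
2256: Tuesday (leap)
2255: Monday
2255 begins on a Monday and is a common year.

2255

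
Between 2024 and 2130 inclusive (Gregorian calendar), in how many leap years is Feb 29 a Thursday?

4

Leap years in 2024–2130: 26 of them.
Feb 29 weekday advances by 5 (mod 7) from one leap year to the next four years later (or differs when a century non-leap intervenes).
Leap-day weekdays: 2024:Thu✓ 2028:Tue 2032:Sun 2036:Fri 2040:Wed 2044:Mon 2048:Sat 2052:Thu✓ 2056:Tue 2060:Sun 2064:Fri 2068:Wed 2072:Mon 2076:Sat 2080:Thu✓ 2084:Tue 2088:Sun 2092:Fri 2096:Wed 2104:Fri 2108:Wed 2112:Mon 2116:Sat 2120:Thu✓ 2124:Tue 2128:Sun
Thursday: 2024, 2052, 2080, 2120 → 4.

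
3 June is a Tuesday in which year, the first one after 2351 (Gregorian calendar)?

2352

From one year to the next, a fixed date's weekday advances by 1, or by 2 when a Feb 29 lies between the two dates.
2351: June 3 is Sunday.
2352: Tuesday (+2)
3 June falls on a Tuesday in 2352.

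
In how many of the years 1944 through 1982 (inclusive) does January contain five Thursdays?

January has 31 days; it has five Thursdays when Thursday falls among the first (month-length − 28) days — i.e. when January 1 is one of Thursday/Wednesday/Tuesday.
January 1 by year: 1944:Sat 1945:Mon 1946:Tue✓ 1947:Wed✓ 1948:Thu✓ 1949:Sat 1950:Sun 1951:Mon 1952:Tue✓ 1953:Thu✓ 1954:Fri 1955:Sat 1956:Sun 1957:Tue✓ 1958:Wed✓ …(9 more)… 1968:Mon 1969:Wed✓ 1970:Thu✓ 1971:Fri 1972:Sat 1973:Mon 1974:Tue✓ 1975:Wed✓ 1976:Thu✓ 1977:Sat 1978:Sun 1979:Mon 1980:Tue✓ 1981:Thu✓ 1982:Fri
Years with five Thursdays: 1946, 1947, 1948, 1952, 1953, 1957, 1958, 1959, 1963, 1964, 1969, 1970, 1974, 1975, 1976, 1980, 1981 → 17.

17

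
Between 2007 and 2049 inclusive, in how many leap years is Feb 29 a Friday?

2

Leap years in 2007–2049: 11 of them.
Feb 29 weekday advances by 5 (mod 7) from one leap year to the next four years later (or differs when a century non-leap intervenes).
Leap-day weekdays: 2008:Fri✓ 2012:Wed 2016:Mon 2020:Sat 2024:Thu 2028:Tue 2032:Sun 2036:Fri✓ 2040:Wed 2044:Mon 2048:Sat
Friday: 2008, 2036 → 2.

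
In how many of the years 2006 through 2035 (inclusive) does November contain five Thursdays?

November has 30 days; it has five Thursdays when Thursday falls among the first (month-length − 28) days — i.e. when November 1 is one of Thursday/Wednesday.
November 1 by year: 2006:Wed✓ 2007:Thu✓ 2008:Sat 2009:Sun 2010:Mon 2011:Tue 2012:Thu✓ 2013:Fri 2014:Sat 2015:Sun 2016:Tue 2017:Wed✓ 2018:Thu✓ 2019:Fri 2020:Sun 2021:Mon 2022:Tue 2023:Wed✓ 2024:Fri 2025:Sat 2026:Sun 2027:Mon 2028:Wed✓ 2029:Thu✓ 2030:Fri 2031:Sat 2032:Mon 2033:Tue 2034:Wed✓ 2035:Thu✓
Years with five Thursdays: 2006, 2007, 2012, 2017, 2018, 2023, 2028, 2029, 2034, 2035 → 10.

10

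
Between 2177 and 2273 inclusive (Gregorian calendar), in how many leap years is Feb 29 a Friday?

Leap years in 2177–2273: 23 of them.
Feb 29 weekday advances by 5 (mod 7) from one leap year to the next four years later (or differs when a century non-leap intervenes).
Leap-day weekdays: 2180:Tue 2184:Sun 2188:Fri✓ 2192:Wed 2196:Mon 2204:Wed 2208:Mon 2212:Sat 2216:Thu 2220:Tue 2224:Sun 2228:Fri✓ 2232:Wed 2236:Mon 2240:Sat 2244:Thu 2248:Tue 2252:Sun 2256:Fri✓ 2260:Wed 2264:Mon 2268:Sat 2272:Thu
Friday: 2188, 2228, 2256 → 3.

3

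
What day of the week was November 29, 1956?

Thursday

January 1, 1956 is a Sunday.
November 29 is day 334 of the year, i.e. 333 days after Jan 1.
333 mod 7 = 4, so advance 4 weekdays from Sunday: Thursday.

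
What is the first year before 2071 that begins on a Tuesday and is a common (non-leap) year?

Jan 1 advances by 2 weekdays after a leap year and by 1 after a common year.
2071: Jan 1 is Thursday.
2070: Wednesday
2069: Tuesday
2069 begins on a Tuesday and is a common year.

2069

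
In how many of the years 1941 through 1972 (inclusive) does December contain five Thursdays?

14

December has 31 days; it has five Thursdays when Thursday falls among the first (month-length − 28) days — i.e. when December 1 is one of Thursday/Wednesday/Tuesday.
December 1 by year: 1941:Mon 1942:Tue✓ 1943:Wed✓ 1944:Fri 1945:Sat 1946:Sun 1947:Mon 1948:Wed✓ 1949:Thu✓ 1950:Fri 1951:Sat 1952:Mon 1953:Tue✓ 1954:Wed✓ 1955:Thu✓ 1956:Sat 1957:Sun 1958:Mon 1959:Tue✓ 1960:Thu✓ 1961:Fri 1962:Sat 1963:Sun 1964:Tue✓ 1965:Wed✓ 1966:Thu✓ 1967:Fri 1968:Sun 1969:Mon 1970:Tue✓ 1971:Wed✓ 1972:Fri
Years with five Thursdays: 1942, 1943, 1948, 1949, 1953, 1954, 1955, 1959, 1960, 1964, 1965, 1966, 1970, 1971 → 14.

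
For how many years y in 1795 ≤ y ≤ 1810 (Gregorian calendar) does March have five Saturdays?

7

March has 31 days; it has five Saturdays when Saturday falls among the first (month-length − 28) days — i.e. when March 1 is one of Saturday/Friday/Thursday.
March 1 by year: 1795:Sun 1796:Tue 1797:Wed 1798:Thu✓ 1799:Fri✓ 1800:Sat✓ 1801:Sun 1802:Mon 1803:Tue 1804:Thu✓ 1805:Fri✓ 1806:Sat✓ 1807:Sun 1808:Tue 1809:Wed 1810:Thu✓
Years with five Saturdays: 1798, 1799, 1800, 1804, 1805, 1806, 1810 → 7.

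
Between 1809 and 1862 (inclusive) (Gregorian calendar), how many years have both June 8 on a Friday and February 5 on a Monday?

Check each year's weekday for June 8 and February 5:
  1809: Thu/Sun  1810: Fri/Mon ✓  1811: Sat/Tue  1812: Mon/Wed  1813: Tue/Fri  1814: Wed/Sat  1815: Thu/Sun  1816: Sat/Mon  1817: Sun/Wed  1818: Mon/Thu  1819: Tue/Fri  1820: Thu/Sat  1821: Fri/Mon ✓  1822: Sat/Tue  …(26 more)…  1849: Fri/Mon ✓  1850: Sat/Tue  1851: Sun/Wed  1852: Tue/Thu  1853: Wed/Sat  1854: Thu/Sun  1855: Fri/Mon ✓  1856: Sun/Tue  1857: Mon/Thu  1858: Tue/Fri  1859: Wed/Sat  1860: Fri/Sun  1861: Sat/Tue  1862: Sun/Wed
Both conditions hold in: 1810, 1821, 1827, 1838, 1849, 1855 — 6.

6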